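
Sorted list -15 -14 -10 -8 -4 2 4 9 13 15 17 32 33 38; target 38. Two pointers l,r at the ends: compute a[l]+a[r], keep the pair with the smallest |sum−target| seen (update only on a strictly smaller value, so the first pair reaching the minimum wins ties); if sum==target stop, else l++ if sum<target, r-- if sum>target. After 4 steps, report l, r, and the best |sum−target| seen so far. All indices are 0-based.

l=0 r=13: -15+38=23 d=15 *, l++
l=1 r=13: -14+38=24 d=14 *, l++
l=2 r=13: -10+38=28 d=10 *, l++
l=3 r=13: -8+38=30 d=8 *, l++

l=4, r=13, best |Δ|=8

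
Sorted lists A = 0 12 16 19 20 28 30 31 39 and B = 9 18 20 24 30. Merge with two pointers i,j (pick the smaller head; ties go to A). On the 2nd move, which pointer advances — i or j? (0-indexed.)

i=0 j=0: A[i]=0<=B[j]=9 take 0, i++
i=1 j=0: A[i]=12>B[j]=9 take 9, j++

j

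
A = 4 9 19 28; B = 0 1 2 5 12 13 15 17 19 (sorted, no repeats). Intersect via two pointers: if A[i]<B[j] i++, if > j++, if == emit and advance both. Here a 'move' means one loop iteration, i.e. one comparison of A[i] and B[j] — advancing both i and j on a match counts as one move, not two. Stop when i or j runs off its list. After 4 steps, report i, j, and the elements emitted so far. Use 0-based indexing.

[i=0,j=0] 4>0 → j++
[i=0,j=1] 4>1 → j++
[i=0,j=2] 4>2 → j++
[i=0,j=3] 4<5 → i++

i=1, j=3, emitted=[]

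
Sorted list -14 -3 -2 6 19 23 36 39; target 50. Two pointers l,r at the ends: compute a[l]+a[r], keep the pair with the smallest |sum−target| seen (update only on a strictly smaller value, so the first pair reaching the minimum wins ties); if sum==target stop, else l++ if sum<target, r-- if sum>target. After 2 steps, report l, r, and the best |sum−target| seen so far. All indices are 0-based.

l=0 r=7: -14+39=25 d=25 *, l++
l=1 r=7: -3+39=36 d=14 *, l++

l=2, r=7, best |Δ|=14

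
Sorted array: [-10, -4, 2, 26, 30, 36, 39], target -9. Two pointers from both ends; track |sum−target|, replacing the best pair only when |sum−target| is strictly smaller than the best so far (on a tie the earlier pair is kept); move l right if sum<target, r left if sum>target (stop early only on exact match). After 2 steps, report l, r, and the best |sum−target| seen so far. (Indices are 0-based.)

[0,6] -10+39=29 d=38 * → r--
[0,5] -10+36=26 d=35 * → r--

l=0, r=4, best |Δ|=35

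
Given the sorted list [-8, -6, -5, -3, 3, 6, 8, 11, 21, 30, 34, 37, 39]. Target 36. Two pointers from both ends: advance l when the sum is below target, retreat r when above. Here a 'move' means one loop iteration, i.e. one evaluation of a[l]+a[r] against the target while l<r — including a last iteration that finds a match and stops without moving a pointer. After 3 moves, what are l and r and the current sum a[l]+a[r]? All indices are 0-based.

[0,12] -8+39=31 <36 → l++
[1,12] -6+39=33 <36 → l++
[2,12] -5+39=34 <36 → l++

l=3, r=12, sum=36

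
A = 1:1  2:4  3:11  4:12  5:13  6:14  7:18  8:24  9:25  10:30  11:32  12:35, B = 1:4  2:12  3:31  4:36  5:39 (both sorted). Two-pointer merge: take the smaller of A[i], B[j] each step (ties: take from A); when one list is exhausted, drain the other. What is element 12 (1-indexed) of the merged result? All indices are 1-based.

[i=1,j=1] A[i]=1<=B[j]=4 take 1 → i++
[i=2,j=1] A[i]=4<=B[j]=4 take 4 → i++
[i=3,j=1] A[i]=11>B[j]=4 take 4 → j++
[i=3,j=2] A[i]=11<=B[j]=12 take 11 → i++
[i=4,j=2] A[i]=12<=B[j]=12 take 12 → i++
[i=5,j=2] A[i]=13>B[j]=12 take 12 → j++
[i=5,j=3] A[i]=13<=B[j]=31 take 13 → i++
[i=6,j=3] A[i]=14<=B[j]=31 take 14 → i++
[i=7,j=3] A[i]=18<=B[j]=31 take 18 → i++
[i=8,j=3] A[i]=24<=B[j]=31 take 24 → i++
[i=9,j=3] A[i]=25<=B[j]=31 take 25 → i++
[i=10,j=3] A[i]=30<=B[j]=31 take 30 → i++
[i=11,j=3] A[i]=32>B[j]=31 take 31 → j++
[i=11,j=4] A[i]=32<=B[j]=36 take 32 → i++
[i=12,j=4] A[i]=35<=B[j]=36 take 35 → i++
[i=13,j=4] A done, take B[j]=36 → j++
[i=13,j=5] A done, take B[j]=39 → j++

merged[12] = 30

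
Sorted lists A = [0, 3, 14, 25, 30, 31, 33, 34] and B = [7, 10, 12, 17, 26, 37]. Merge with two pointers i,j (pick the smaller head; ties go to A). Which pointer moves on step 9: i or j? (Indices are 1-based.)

j

i=1 j=1: A[i]=0<=B[j]=7 take 0, i++
i=2 j=1: A[i]=3<=B[j]=7 take 3, i++
i=3 j=1: A[i]=14>B[j]=7 take 7, j++
i=3 j=2: A[i]=14>B[j]=10 take 10, j++
i=3 j=3: A[i]=14>B[j]=12 take 12, j++
i=3 j=4: A[i]=14<=B[j]=17 take 14, i++
i=4 j=4: A[i]=25>B[j]=17 take 17, j++
i=4 j=5: A[i]=25<=B[j]=26 take 25, i++
i=5 j=5: A[i]=30>B[j]=26 take 26, j++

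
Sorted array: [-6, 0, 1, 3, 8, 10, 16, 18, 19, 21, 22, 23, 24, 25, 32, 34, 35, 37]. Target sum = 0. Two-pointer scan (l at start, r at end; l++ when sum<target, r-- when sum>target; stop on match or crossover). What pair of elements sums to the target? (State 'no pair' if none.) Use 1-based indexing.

no pair

l=1 r=18: -6+37=31 >0, r--
l=1 r=17: -6+35=29 >0, r--
l=1 r=16: -6+34=28 >0, r--
l=1 r=15: -6+32=26 >0, r--
l=1 r=14: -6+25=19 >0, r--
l=1 r=13: -6+24=18 >0, r--
l=1 r=12: -6+23=17 >0, r--
l=1 r=11: -6+22=16 >0, r--
l=1 r=10: -6+21=15 >0, r--
l=1 r=9: -6+19=13 >0, r--
l=1 r=8: -6+18=12 >0, r--
l=1 r=7: -6+16=10 >0, r--
l=1 r=6: -6+10=4 >0, r--
l=1 r=5: -6+8=2 >0, r--
l=1 r=4: -6+3=-3 <0, l++
l=2 r=4: 0+3=3 >0, r--
l=2 r=3: 0+1=1 >0, r--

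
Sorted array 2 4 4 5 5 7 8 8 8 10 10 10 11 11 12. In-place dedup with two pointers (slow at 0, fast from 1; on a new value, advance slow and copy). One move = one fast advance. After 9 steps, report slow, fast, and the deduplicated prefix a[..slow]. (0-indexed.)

(s=0,f=1) a[fast]=4≠a[slow]=2 write a[1]=4 → slow++,fast++
(s=1,f=2) a[fast]=4=a[slow] dup → fast++
(s=1,f=3) a[fast]=5≠a[slow]=4 write a[2]=5 → slow++,fast++
(s=2,f=4) a[fast]=5=a[slow] dup → fast++
(s=2,f=5) a[fast]=7≠a[slow]=5 write a[3]=7 → slow++,fast++
(s=3,f=6) a[fast]=8≠a[slow]=7 write a[4]=8 → slow++,fast++
(s=4,f=7) a[fast]=8=a[slow] dup → fast++
(s=4,f=8) a[fast]=8=a[slow] dup → fast++
(s=4,f=9) a[fast]=10≠a[slow]=8 write a[5]=10 → slow++,fast++

slow=5, fast=10, prefix=[2, 4, 5, 7, 8, 10]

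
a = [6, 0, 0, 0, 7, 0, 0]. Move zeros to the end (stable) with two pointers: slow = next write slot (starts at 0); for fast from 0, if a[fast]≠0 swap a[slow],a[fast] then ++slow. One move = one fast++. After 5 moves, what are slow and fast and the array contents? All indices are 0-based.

slow=0 fast=0: a[fast]=6≠0 swap→a[0]=6, slow++,fast++
slow=1 fast=1: a[fast]=0, fast++
slow=1 fast=2: a[fast]=0, fast++
slow=1 fast=3: a[fast]=0, fast++
slow=1 fast=4: a[fast]=7≠0 swap→a[1]=7, slow++,fast++

slow=2, fast=5, a=[6, 7, 0, 0, 0, 0, 0]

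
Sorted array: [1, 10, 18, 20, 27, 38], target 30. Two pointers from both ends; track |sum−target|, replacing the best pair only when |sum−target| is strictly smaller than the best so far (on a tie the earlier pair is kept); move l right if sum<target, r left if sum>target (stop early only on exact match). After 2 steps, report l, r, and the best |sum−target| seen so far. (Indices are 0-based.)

l=1, r=4, best |Δ|=2

[0,5] 1+38=39 d=9 * → r--
[0,4] 1+27=28 d=2 * → l++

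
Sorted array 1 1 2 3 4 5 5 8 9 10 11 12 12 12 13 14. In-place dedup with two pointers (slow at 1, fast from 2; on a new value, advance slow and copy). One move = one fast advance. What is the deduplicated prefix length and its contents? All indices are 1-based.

length 12; prefix = [1, 2, 3, 4, 5, 8, 9, 10, 11, 12, 13, 14]

(s=1,f=2) a[fast]=1=a[slow] dup → fast++
(s=1,f=3) a[fast]=2≠a[slow]=1 write a[2]=2 → slow++,fast++
(s=2,f=4) a[fast]=3≠a[slow]=2 write a[3]=3 → slow++,fast++
(s=3,f=5) a[fast]=4≠a[slow]=3 write a[4]=4 → slow++,fast++
(s=4,f=6) a[fast]=5≠a[slow]=4 write a[5]=5 → slow++,fast++
(s=5,f=7) a[fast]=5=a[slow] dup → fast++
(s=5,f=8) a[fast]=8≠a[slow]=5 write a[6]=8 → slow++,fast++
(s=6,f=9) a[fast]=9≠a[slow]=8 write a[7]=9 → slow++,fast++
(s=7,f=10) a[fast]=10≠a[slow]=9 write a[8]=10 → slow++,fast++
(s=8,f=11) a[fast]=11≠a[slow]=10 write a[9]=11 → slow++,fast++
(s=9,f=12) a[fast]=12≠a[slow]=11 write a[10]=12 → slow++,fast++
(s=10,f=13) a[fast]=12=a[slow] dup → fast++
(s=10,f=14) a[fast]=12=a[slow] dup → fast++
(s=10,f=15) a[fast]=13≠a[slow]=12 write a[11]=13 → slow++,fast++
(s=11,f=16) a[fast]=14≠a[slow]=13 write a[12]=14 → slow++,fast++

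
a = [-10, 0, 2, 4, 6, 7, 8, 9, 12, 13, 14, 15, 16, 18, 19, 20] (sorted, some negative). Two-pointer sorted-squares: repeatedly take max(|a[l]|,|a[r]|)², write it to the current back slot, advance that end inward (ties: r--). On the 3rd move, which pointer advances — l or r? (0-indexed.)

l=0 r=15: |-10|<=|20| out[15]=400, r--
l=0 r=14: |-10|<=|19| out[14]=361, r--
l=0 r=13: |-10|<=|18| out[13]=324, r--

r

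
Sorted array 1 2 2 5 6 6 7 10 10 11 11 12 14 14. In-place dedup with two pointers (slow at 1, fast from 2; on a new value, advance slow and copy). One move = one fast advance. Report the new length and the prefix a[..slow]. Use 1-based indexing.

(s=1,f=2) a[fast]=2≠a[slow]=1 write a[2]=2 → slow++,fast++
(s=2,f=3) a[fast]=2=a[slow] dup → fast++
(s=2,f=4) a[fast]=5≠a[slow]=2 write a[3]=5 → slow++,fast++
(s=3,f=5) a[fast]=6≠a[slow]=5 write a[4]=6 → slow++,fast++
(s=4,f=6) a[fast]=6=a[slow] dup → fast++
(s=4,f=7) a[fast]=7≠a[slow]=6 write a[5]=7 → slow++,fast++
(s=5,f=8) a[fast]=10≠a[slow]=7 write a[6]=10 → slow++,fast++
(s=6,f=9) a[fast]=10=a[slow] dup → fast++
(s=6,f=10) a[fast]=11≠a[slow]=10 write a[7]=11 → slow++,fast++
(s=7,f=11) a[fast]=11=a[slow] dup → fast++
(s=7,f=12) a[fast]=12≠a[slow]=11 write a[8]=12 → slow++,fast++
(s=8,f=13) a[fast]=14≠a[slow]=12 write a[9]=14 → slow++,fast++
(s=9,f=14) a[fast]=14=a[slow] dup → fast++

length 9; prefix = [1, 2, 5, 6, 7, 10, 11, 12, 14]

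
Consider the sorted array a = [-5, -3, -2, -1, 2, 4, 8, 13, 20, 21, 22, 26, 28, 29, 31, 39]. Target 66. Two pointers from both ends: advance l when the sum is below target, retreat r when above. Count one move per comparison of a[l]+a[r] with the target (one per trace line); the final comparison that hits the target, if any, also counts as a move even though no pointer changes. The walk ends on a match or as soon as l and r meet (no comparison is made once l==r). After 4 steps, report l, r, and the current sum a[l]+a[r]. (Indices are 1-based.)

[1,16] -5+39=34 <66 → l++
[2,16] -3+39=36 <66 → l++
[3,16] -2+39=37 <66 → l++
[4,16] -1+39=38 <66 → l++

l=5, r=16, sum=41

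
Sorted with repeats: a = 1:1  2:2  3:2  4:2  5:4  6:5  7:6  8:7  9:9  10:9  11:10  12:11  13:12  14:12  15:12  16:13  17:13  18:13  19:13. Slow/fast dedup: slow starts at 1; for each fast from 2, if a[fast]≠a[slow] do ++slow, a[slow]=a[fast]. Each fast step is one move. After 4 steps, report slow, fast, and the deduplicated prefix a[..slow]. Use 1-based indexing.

slow=1 fast=2: a[fast]=2≠a[slow]=1 write a[2]=2, slow++,fast++
slow=2 fast=3: a[fast]=2=a[slow] dup, fast++
slow=2 fast=4: a[fast]=2=a[slow] dup, fast++
slow=2 fast=5: a[fast]=4≠a[slow]=2 write a[3]=4, slow++,fast++

slow=3, fast=6, prefix=[1, 2, 4]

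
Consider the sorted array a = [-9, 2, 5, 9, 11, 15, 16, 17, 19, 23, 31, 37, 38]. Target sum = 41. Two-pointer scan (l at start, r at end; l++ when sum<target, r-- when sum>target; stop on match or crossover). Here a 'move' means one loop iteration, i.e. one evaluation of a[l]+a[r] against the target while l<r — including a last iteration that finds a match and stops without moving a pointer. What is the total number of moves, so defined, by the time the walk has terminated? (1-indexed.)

12 moves

l=1 r=13: -9+38=29 <41, l++
l=2 r=13: 2+38=40 <41, l++
l=3 r=13: 5+38=43 >41, r--
l=3 r=12: 5+37=42 >41, r--
l=3 r=11: 5+31=36 <41, l++
l=4 r=11: 9+31=40 <41, l++
l=5 r=11: 11+31=42 >41, r--
l=5 r=10: 11+23=34 <41, l++
l=6 r=10: 15+23=38 <41, l++
l=7 r=10: 16+23=39 <41, l++
l=8 r=10: 17+23=40 <41, l++
l=9 r=10: 19+23=42 >41, r--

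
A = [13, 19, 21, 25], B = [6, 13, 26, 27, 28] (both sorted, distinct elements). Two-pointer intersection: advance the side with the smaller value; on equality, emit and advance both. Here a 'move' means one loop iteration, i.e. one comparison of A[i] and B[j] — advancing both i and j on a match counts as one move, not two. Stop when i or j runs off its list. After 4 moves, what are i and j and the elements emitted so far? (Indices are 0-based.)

i=3, j=2, emitted=[13]

[i=0,j=0] 13>6 → j++
[i=0,j=1] 13==13 emit → i++,j++
[i=1,j=2] 19<26 → i++
[i=2,j=2] 21<26 → i++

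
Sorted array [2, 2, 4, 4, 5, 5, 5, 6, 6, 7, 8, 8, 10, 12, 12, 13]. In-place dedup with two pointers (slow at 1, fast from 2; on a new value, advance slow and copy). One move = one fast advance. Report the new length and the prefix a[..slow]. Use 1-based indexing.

length 9; prefix = [2, 4, 5, 6, 7, 8, 10, 12, 13]

slow=1 fast=2: a[fast]=2=a[slow] dup, fast++
slow=1 fast=3: a[fast]=4≠a[slow]=2 write a[2]=4, slow++,fast++
slow=2 fast=4: a[fast]=4=a[slow] dup, fast++
slow=2 fast=5: a[fast]=5≠a[slow]=4 write a[3]=5, slow++,fast++
slow=3 fast=6: a[fast]=5=a[slow] dup, fast++
slow=3 fast=7: a[fast]=5=a[slow] dup, fast++
slow=3 fast=8: a[fast]=6≠a[slow]=5 write a[4]=6, slow++,fast++
slow=4 fast=9: a[fast]=6=a[slow] dup, fast++
slow=4 fast=10: a[fast]=7≠a[slow]=6 write a[5]=7, slow++,fast++
slow=5 fast=11: a[fast]=8≠a[slow]=7 write a[6]=8, slow++,fast++
slow=6 fast=12: a[fast]=8=a[slow] dup, fast++
slow=6 fast=13: a[fast]=10≠a[slow]=8 write a[7]=10, slow++,fast++
slow=7 fast=14: a[fast]=12≠a[slow]=10 write a[8]=12, slow++,fast++
slow=8 fast=15: a[fast]=12=a[slow] dup, fast++
slow=8 fast=16: a[fast]=13≠a[slow]=12 write a[9]=13, slow++,fast++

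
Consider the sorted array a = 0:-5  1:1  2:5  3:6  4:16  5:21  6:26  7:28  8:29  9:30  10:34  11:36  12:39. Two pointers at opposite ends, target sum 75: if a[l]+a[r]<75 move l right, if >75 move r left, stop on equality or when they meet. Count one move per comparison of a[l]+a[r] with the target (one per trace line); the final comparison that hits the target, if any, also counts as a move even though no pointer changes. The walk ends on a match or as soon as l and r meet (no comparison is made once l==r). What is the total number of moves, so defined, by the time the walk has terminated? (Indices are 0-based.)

12 moves

[0,12] -5+39=34 <75 → l++
[1,12] 1+39=40 <75 → l++
[2,12] 5+39=44 <75 → l++
[3,12] 6+39=45 <75 → l++
[4,12] 16+39=55 <75 → l++
[5,12] 21+39=60 <75 → l++
[6,12] 26+39=65 <75 → l++
[7,12] 28+39=67 <75 → l++
[8,12] 29+39=68 <75 → l++
[9,12] 30+39=69 <75 → l++
[10,12] 34+39=73 <75 → l++
[11,12] 36+39=75 → found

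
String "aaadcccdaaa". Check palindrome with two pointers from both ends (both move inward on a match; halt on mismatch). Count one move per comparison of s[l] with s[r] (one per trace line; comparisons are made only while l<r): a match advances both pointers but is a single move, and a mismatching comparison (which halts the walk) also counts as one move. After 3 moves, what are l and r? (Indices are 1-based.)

l=1 r=11: 'a'=='a', l++,r--
l=2 r=10: 'a'=='a', l++,r--
l=3 r=9: 'a'=='a', l++,r--

l=4, r=8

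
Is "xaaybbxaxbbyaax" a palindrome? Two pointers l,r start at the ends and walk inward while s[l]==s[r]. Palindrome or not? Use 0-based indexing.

palindrome

[0,14] 'x'=='x' → l++,r--
[1,13] 'a'=='a' → l++,r--
[2,12] 'a'=='a' → l++,r--
[3,11] 'y'=='y' → l++,r--
[4,10] 'b'=='b' → l++,r--
[5,9] 'b'=='b' → l++,r--
[6,8] 'x'=='x' → l++,r--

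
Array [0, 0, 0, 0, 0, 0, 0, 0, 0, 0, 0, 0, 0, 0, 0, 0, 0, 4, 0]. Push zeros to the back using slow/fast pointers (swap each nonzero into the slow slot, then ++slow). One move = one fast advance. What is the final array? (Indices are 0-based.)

slow=0 fast=0: a[fast]=0, fast++
slow=0 fast=1: a[fast]=0, fast++
slow=0 fast=2: a[fast]=0, fast++
slow=0 fast=3: a[fast]=0, fast++
slow=0 fast=4: a[fast]=0, fast++
slow=0 fast=5: a[fast]=0, fast++
slow=0 fast=6: a[fast]=0, fast++
slow=0 fast=7: a[fast]=0, fast++
slow=0 fast=8: a[fast]=0, fast++
slow=0 fast=9: a[fast]=0, fast++
slow=0 fast=10: a[fast]=0, fast++
slow=0 fast=11: a[fast]=0, fast++
slow=0 fast=12: a[fast]=0, fast++
slow=0 fast=13: a[fast]=0, fast++
slow=0 fast=14: a[fast]=0, fast++
slow=0 fast=15: a[fast]=0, fast++
slow=0 fast=16: a[fast]=0, fast++
slow=0 fast=17: a[fast]=4≠0 swap→a[0]=4, slow++,fast++
slow=1 fast=18: a[fast]=0, fast++

[4, 0, 0, 0, 0, 0, 0, 0, 0, 0, 0, 0, 0, 0, 0, 0, 0, 0, 0]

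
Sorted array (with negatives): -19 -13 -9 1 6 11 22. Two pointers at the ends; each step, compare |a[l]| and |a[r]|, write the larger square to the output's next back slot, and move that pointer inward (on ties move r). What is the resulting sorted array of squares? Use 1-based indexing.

l=1 r=7: |-19|<=|22| out[7]=484, r--
l=1 r=6: |-19|>|11| out[6]=361, l++
l=2 r=6: |-13|>|11| out[5]=169, l++
l=3 r=6: |-9|<=|11| out[4]=121, r--
l=3 r=5: |-9|>|6| out[3]=81, l++
l=4 r=5: |1|<=|6| out[2]=36, r--
l=4 r=4: |1|<=|1| out[1]=1, r--

[1, 36, 81, 121, 169, 361, 484]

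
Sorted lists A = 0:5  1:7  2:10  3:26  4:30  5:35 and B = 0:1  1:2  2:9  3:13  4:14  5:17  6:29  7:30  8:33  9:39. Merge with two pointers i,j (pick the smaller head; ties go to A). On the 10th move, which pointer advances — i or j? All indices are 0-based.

[i=0,j=0] A[i]=5>B[j]=1 take 1 → j++
[i=0,j=1] A[i]=5>B[j]=2 take 2 → j++
[i=0,j=2] A[i]=5<=B[j]=9 take 5 → i++
[i=1,j=2] A[i]=7<=B[j]=9 take 7 → i++
[i=2,j=2] A[i]=10>B[j]=9 take 9 → j++
[i=2,j=3] A[i]=10<=B[j]=13 take 10 → i++
[i=3,j=3] A[i]=26>B[j]=13 take 13 → j++
[i=3,j=4] A[i]=26>B[j]=14 take 14 → j++
[i=3,j=5] A[i]=26>B[j]=17 take 17 → j++
[i=3,j=6] A[i]=26<=B[j]=29 take 26 → i++

i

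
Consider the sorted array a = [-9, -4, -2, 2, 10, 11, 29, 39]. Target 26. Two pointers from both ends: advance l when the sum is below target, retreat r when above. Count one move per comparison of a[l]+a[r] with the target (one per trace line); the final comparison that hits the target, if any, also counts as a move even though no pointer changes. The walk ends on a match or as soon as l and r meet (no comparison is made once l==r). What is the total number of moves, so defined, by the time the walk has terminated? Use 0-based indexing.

[0,7] -9+39=30 >26 → r--
[0,6] -9+29=20 <26 → l++
[1,6] -4+29=25 <26 → l++
[2,6] -2+29=27 >26 → r--
[2,5] -2+11=9 <26 → l++
[3,5] 2+11=13 <26 → l++
[4,5] 10+11=21 <26 → l++

7 moves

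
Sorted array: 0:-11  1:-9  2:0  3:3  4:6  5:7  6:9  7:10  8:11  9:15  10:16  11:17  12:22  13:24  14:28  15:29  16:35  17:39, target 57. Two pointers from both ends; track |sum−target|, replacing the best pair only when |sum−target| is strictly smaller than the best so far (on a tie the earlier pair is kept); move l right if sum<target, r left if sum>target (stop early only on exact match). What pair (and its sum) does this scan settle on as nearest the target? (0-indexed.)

pair (22, 35) with sum 57 (|Δ|=0)

[0,17] -11+39=28 d=29 * → l++
[1,17] -9+39=30 d=27 * → l++
[2,17] 0+39=39 d=18 * → l++
[3,17] 3+39=42 d=15 * → l++
[4,17] 6+39=45 d=12 * → l++
[5,17] 7+39=46 d=11 * → l++
[6,17] 9+39=48 d=9 * → l++
[7,17] 10+39=49 d=8 * → l++
[8,17] 11+39=50 d=7 * → l++
[9,17] 15+39=54 d=3 * → l++
[10,17] 16+39=55 d=2 * → l++
[11,17] 17+39=56 d=1 * → l++
[12,17] 22+39=61 d=4 → r--
[12,16] 22+35=57 d=0 * → stop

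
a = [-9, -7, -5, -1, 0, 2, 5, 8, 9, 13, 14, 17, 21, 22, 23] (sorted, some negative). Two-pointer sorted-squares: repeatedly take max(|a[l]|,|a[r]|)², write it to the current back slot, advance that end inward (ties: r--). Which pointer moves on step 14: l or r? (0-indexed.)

l

l=0 r=14: |-9|<=|23| out[14]=529, r--
l=0 r=13: |-9|<=|22| out[13]=484, r--
l=0 r=12: |-9|<=|21| out[12]=441, r--
l=0 r=11: |-9|<=|17| out[11]=289, r--
l=0 r=10: |-9|<=|14| out[10]=196, r--
l=0 r=9: |-9|<=|13| out[9]=169, r--
l=0 r=8: |-9|<=|9| out[8]=81, r--
l=0 r=7: |-9|>|8| out[7]=81, l++
l=1 r=7: |-7|<=|8| out[6]=64, r--
l=1 r=6: |-7|>|5| out[5]=49, l++
l=2 r=6: |-5|<=|5| out[4]=25, r--
l=2 r=5: |-5|>|2| out[3]=25, l++
l=3 r=5: |-1|<=|2| out[2]=4, r--
l=3 r=4: |-1|>|0| out[1]=1, l++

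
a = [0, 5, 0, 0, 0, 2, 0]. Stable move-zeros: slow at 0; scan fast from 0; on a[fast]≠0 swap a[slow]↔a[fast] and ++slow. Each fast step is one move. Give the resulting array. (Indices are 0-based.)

[5, 2, 0, 0, 0, 0, 0]

(s=0,f=0) a[fast]=0 → fast++
(s=0,f=1) a[fast]=5≠0 swap→a[0]=5 → slow++,fast++
(s=1,f=2) a[fast]=0 → fast++
(s=1,f=3) a[fast]=0 → fast++
(s=1,f=4) a[fast]=0 → fast++
(s=1,f=5) a[fast]=2≠0 swap→a[1]=2 → slow++,fast++
(s=2,f=6) a[fast]=0 → fast++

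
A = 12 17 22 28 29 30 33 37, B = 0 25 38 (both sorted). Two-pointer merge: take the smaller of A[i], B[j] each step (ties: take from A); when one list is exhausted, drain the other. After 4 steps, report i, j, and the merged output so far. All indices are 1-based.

i=4, j=2, merged so far=[0, 12, 17, 22]

i=1 j=1: A[i]=12>B[j]=0 take 0, j++
i=1 j=2: A[i]=12<=B[j]=25 take 12, i++
i=2 j=2: A[i]=17<=B[j]=25 take 17, i++
i=3 j=2: A[i]=22<=B[j]=25 take 22, i++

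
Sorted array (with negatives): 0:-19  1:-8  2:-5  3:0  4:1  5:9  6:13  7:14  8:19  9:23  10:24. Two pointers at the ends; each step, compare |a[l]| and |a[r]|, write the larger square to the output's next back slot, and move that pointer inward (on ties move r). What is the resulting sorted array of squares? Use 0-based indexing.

[0, 1, 25, 64, 81, 169, 196, 361, 361, 529, 576]

[0,10] |-19|<=|24| out[10]=576 → r--
[0,9] |-19|<=|23| out[9]=529 → r--
[0,8] |-19|<=|19| out[8]=361 → r--
[0,7] |-19|>|14| out[7]=361 → l++
[1,7] |-8|<=|14| out[6]=196 → r--
[1,6] |-8|<=|13| out[5]=169 → r--
[1,5] |-8|<=|9| out[4]=81 → r--
[1,4] |-8|>|1| out[3]=64 → l++
[2,4] |-5|>|1| out[2]=25 → l++
[3,4] |0|<=|1| out[1]=1 → r--
[3,3] |0|<=|0| out[0]=0 → r--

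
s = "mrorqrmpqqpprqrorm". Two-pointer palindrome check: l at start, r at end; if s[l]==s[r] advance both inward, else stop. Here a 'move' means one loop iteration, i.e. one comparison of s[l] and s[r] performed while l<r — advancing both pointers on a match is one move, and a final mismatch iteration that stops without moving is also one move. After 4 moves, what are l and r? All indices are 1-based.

l=5, r=14

l=1 r=18: 'm'=='m', l++,r--
l=2 r=17: 'r'=='r', l++,r--
l=3 r=16: 'o'=='o', l++,r--
l=4 r=15: 'r'=='r', l++,r--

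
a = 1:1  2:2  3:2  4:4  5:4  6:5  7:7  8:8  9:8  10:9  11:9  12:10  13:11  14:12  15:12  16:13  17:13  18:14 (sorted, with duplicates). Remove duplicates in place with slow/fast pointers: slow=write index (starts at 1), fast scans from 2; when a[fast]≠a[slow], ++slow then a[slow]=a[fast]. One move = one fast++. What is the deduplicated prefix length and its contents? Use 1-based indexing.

length 12; prefix = [1, 2, 4, 5, 7, 8, 9, 10, 11, 12, 13, 14]

slow=1 fast=2: a[fast]=2≠a[slow]=1 write a[2]=2, slow++,fast++
slow=2 fast=3: a[fast]=2=a[slow] dup, fast++
slow=2 fast=4: a[fast]=4≠a[slow]=2 write a[3]=4, slow++,fast++
slow=3 fast=5: a[fast]=4=a[slow] dup, fast++
slow=3 fast=6: a[fast]=5≠a[slow]=4 write a[4]=5, slow++,fast++
slow=4 fast=7: a[fast]=7≠a[slow]=5 write a[5]=7, slow++,fast++
slow=5 fast=8: a[fast]=8≠a[slow]=7 write a[6]=8, slow++,fast++
slow=6 fast=9: a[fast]=8=a[slow] dup, fast++
slow=6 fast=10: a[fast]=9≠a[slow]=8 write a[7]=9, slow++,fast++
slow=7 fast=11: a[fast]=9=a[slow] dup, fast++
slow=7 fast=12: a[fast]=10≠a[slow]=9 write a[8]=10, slow++,fast++
slow=8 fast=13: a[fast]=11≠a[slow]=10 write a[9]=11, slow++,fast++
slow=9 fast=14: a[fast]=12≠a[slow]=11 write a[10]=12, slow++,fast++
slow=10 fast=15: a[fast]=12=a[slow] dup, fast++
slow=10 fast=16: a[fast]=13≠a[slow]=12 write a[11]=13, slow++,fast++
slow=11 fast=17: a[fast]=13=a[slow] dup, fast++
slow=11 fast=18: a[fast]=14≠a[slow]=13 write a[12]=14, slow++,fast++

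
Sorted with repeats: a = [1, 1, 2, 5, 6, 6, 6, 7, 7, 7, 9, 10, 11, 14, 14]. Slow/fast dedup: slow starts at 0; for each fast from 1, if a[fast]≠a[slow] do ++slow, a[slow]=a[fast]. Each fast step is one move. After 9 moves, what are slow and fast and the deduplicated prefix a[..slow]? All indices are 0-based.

slow=4, fast=10, prefix=[1, 2, 5, 6, 7]

slow=0 fast=1: a[fast]=1=a[slow] dup, fast++
slow=0 fast=2: a[fast]=2≠a[slow]=1 write a[1]=2, slow++,fast++
slow=1 fast=3: a[fast]=5≠a[slow]=2 write a[2]=5, slow++,fast++
slow=2 fast=4: a[fast]=6≠a[slow]=5 write a[3]=6, slow++,fast++
slow=3 fast=5: a[fast]=6=a[slow] dup, fast++
slow=3 fast=6: a[fast]=6=a[slow] dup, fast++
slow=3 fast=7: a[fast]=7≠a[slow]=6 write a[4]=7, slow++,fast++
slow=4 fast=8: a[fast]=7=a[slow] dup, fast++
slow=4 fast=9: a[fast]=7=a[slow] dup, fast++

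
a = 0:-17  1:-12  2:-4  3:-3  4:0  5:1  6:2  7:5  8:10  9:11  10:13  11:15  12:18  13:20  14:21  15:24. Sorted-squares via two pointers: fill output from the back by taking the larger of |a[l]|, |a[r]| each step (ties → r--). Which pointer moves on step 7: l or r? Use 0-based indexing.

r

l=0 r=15: |-17|<=|24| out[15]=576, r--
l=0 r=14: |-17|<=|21| out[14]=441, r--
l=0 r=13: |-17|<=|20| out[13]=400, r--
l=0 r=12: |-17|<=|18| out[12]=324, r--
l=0 r=11: |-17|>|15| out[11]=289, l++
l=1 r=11: |-12|<=|15| out[10]=225, r--
l=1 r=10: |-12|<=|13| out[9]=169, r--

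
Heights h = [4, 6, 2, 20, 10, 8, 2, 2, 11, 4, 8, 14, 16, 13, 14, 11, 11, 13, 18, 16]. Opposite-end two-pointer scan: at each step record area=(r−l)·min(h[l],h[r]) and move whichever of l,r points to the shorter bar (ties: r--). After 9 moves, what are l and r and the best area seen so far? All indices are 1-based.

l=1 r=20: min(4,16)*19=76 best=76 *, l++
l=2 r=20: min(6,16)*18=108 best=108 *, l++
l=3 r=20: min(2,16)*17=34 best=108, l++
l=4 r=20: min(20,16)*16=256 best=256 *, r--
l=4 r=19: min(20,18)*15=270 best=270 *, r--
l=4 r=18: min(20,13)*14=182 best=270, r--
l=4 r=17: min(20,11)*13=143 best=270, r--
l=4 r=16: min(20,11)*12=132 best=270, r--
l=4 r=15: min(20,14)*11=154 best=270, r--

l=4, r=14, best area=270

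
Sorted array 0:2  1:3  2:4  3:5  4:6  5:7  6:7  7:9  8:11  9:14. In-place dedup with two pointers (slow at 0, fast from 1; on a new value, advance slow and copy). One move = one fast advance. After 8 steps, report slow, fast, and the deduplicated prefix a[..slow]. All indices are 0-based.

slow=7, fast=9, prefix=[2, 3, 4, 5, 6, 7, 9, 11]

(s=0,f=1) a[fast]=3≠a[slow]=2 write a[1]=3 → slow++,fast++
(s=1,f=2) a[fast]=4≠a[slow]=3 write a[2]=4 → slow++,fast++
(s=2,f=3) a[fast]=5≠a[slow]=4 write a[3]=5 → slow++,fast++
(s=3,f=4) a[fast]=6≠a[slow]=5 write a[4]=6 → slow++,fast++
(s=4,f=5) a[fast]=7≠a[slow]=6 write a[5]=7 → slow++,fast++
(s=5,f=6) a[fast]=7=a[slow] dup → fast++
(s=5,f=7) a[fast]=9≠a[slow]=7 write a[6]=9 → slow++,fast++
(s=6,f=8) a[fast]=11≠a[slow]=9 write a[7]=11 → slow++,fast++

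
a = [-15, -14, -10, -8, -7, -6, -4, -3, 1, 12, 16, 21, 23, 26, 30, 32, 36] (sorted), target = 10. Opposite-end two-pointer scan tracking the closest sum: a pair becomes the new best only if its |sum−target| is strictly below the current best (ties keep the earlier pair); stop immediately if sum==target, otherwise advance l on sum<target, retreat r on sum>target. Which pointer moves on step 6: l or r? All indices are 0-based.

l

l=0 r=16: -15+36=21 d=11 *, r--
l=0 r=15: -15+32=17 d=7 *, r--
l=0 r=14: -15+30=15 d=5 *, r--
l=0 r=13: -15+26=11 d=1 *, r--
l=0 r=12: -15+23=8 d=2, l++
l=1 r=12: -14+23=9 d=1, l++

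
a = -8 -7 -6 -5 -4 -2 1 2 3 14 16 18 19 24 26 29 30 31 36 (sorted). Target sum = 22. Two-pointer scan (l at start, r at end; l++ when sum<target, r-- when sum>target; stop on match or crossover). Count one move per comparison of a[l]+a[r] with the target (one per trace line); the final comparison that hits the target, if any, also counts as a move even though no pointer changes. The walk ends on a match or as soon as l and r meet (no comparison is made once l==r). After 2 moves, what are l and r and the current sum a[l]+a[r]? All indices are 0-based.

l=0 r=18: -8+36=28 >22, r--
l=0 r=17: -8+31=23 >22, r--

l=0, r=16, sum=22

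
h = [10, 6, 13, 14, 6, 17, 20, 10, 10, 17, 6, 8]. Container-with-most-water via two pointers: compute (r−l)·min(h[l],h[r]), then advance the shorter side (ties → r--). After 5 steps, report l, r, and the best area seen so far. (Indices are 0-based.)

l=3, r=9, best area=91

l=0 r=11: min(10,8)*11=88 best=88 *, r--
l=0 r=10: min(10,6)*10=60 best=88, r--
l=0 r=9: min(10,17)*9=90 best=90 *, l++
l=1 r=9: min(6,17)*8=48 best=90, l++
l=2 r=9: min(13,17)*7=91 best=91 *, l++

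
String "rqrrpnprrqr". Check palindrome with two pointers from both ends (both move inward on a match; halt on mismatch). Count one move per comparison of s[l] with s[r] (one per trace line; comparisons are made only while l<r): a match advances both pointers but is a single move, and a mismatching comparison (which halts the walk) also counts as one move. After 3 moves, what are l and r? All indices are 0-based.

l=3, r=7

l=0 r=10: 'r'=='r', l++,r--
l=1 r=9: 'q'=='q', l++,r--
l=2 r=8: 'r'=='r', l++,r--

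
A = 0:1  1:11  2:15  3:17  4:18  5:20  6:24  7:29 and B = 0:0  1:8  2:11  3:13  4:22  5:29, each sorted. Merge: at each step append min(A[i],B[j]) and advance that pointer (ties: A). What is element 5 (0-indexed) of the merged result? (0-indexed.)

[i=0,j=0] A[i]=1>B[j]=0 take 0 → j++
[i=0,j=1] A[i]=1<=B[j]=8 take 1 → i++
[i=1,j=1] A[i]=11>B[j]=8 take 8 → j++
[i=1,j=2] A[i]=11<=B[j]=11 take 11 → i++
[i=2,j=2] A[i]=15>B[j]=11 take 11 → j++
[i=2,j=3] A[i]=15>B[j]=13 take 13 → j++
[i=2,j=4] A[i]=15<=B[j]=22 take 15 → i++
[i=3,j=4] A[i]=17<=B[j]=22 take 17 → i++
[i=4,j=4] A[i]=18<=B[j]=22 take 18 → i++
[i=5,j=4] A[i]=20<=B[j]=22 take 20 → i++
[i=6,j=4] A[i]=24>B[j]=22 take 22 → j++
[i=6,j=5] A[i]=24<=B[j]=29 take 24 → i++
[i=7,j=5] A[i]=29<=B[j]=29 take 29 → i++
[i=8,j=5] A done, take B[j]=29 → j++

merged[5] = 13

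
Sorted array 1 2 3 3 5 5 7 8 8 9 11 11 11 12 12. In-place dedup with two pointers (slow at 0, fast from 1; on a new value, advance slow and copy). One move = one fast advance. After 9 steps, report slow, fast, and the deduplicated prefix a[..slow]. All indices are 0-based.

(s=0,f=1) a[fast]=2≠a[slow]=1 write a[1]=2 → slow++,fast++
(s=1,f=2) a[fast]=3≠a[slow]=2 write a[2]=3 → slow++,fast++
(s=2,f=3) a[fast]=3=a[slow] dup → fast++
(s=2,f=4) a[fast]=5≠a[slow]=3 write a[3]=5 → slow++,fast++
(s=3,f=5) a[fast]=5=a[slow] dup → fast++
(s=3,f=6) a[fast]=7≠a[slow]=5 write a[4]=7 → slow++,fast++
(s=4,f=7) a[fast]=8≠a[slow]=7 write a[5]=8 → slow++,fast++
(s=5,f=8) a[fast]=8=a[slow] dup → fast++
(s=5,f=9) a[fast]=9≠a[slow]=8 write a[6]=9 → slow++,fast++

slow=6, fast=10, prefix=[1, 2, 3, 5, 7, 8, 9]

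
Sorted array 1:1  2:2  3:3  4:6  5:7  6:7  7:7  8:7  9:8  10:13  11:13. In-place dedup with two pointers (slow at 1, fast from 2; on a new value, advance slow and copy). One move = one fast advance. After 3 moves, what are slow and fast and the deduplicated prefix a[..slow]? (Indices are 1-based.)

slow=4, fast=5, prefix=[1, 2, 3, 6]

(s=1,f=2) a[fast]=2≠a[slow]=1 write a[2]=2 → slow++,fast++
(s=2,f=3) a[fast]=3≠a[slow]=2 write a[3]=3 → slow++,fast++
(s=3,f=4) a[fast]=6≠a[slow]=3 write a[4]=6 → slow++,fast++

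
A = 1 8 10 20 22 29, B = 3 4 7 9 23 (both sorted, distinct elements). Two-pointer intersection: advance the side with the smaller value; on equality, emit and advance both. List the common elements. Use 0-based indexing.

[i=0,j=0] 1<3 → i++
[i=1,j=0] 8>3 → j++
[i=1,j=1] 8>4 → j++
[i=1,j=2] 8>7 → j++
[i=1,j=3] 8<9 → i++
[i=2,j=3] 10>9 → j++
[i=2,j=4] 10<23 → i++
[i=3,j=4] 20<23 → i++
[i=4,j=4] 22<23 → i++
[i=5,j=4] 29>23 → j++

intersection = []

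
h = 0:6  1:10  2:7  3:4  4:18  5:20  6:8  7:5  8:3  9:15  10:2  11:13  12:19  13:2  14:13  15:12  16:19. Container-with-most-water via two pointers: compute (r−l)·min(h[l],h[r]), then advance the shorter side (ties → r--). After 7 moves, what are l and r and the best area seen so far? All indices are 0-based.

l=0 r=16: min(6,19)*16=96 best=96 *, l++
l=1 r=16: min(10,19)*15=150 best=150 *, l++
l=2 r=16: min(7,19)*14=98 best=150, l++
l=3 r=16: min(4,19)*13=52 best=150, l++
l=4 r=16: min(18,19)*12=216 best=216 *, l++
l=5 r=16: min(20,19)*11=209 best=216, r--
l=5 r=15: min(20,12)*10=120 best=216, r--

l=5, r=14, best area=216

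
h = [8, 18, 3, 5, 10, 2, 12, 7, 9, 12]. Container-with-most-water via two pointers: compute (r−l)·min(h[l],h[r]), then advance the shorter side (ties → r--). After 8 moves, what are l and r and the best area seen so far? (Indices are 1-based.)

[1,10] min(8,12)*9=72 best=72 * → l++
[2,10] min(18,12)*8=96 best=96 * → r--
[2,9] min(18,9)*7=63 best=96 → r--
[2,8] min(18,7)*6=42 best=96 → r--
[2,7] min(18,12)*5=60 best=96 → r--
[2,6] min(18,2)*4=8 best=96 → r--
[2,5] min(18,10)*3=30 best=96 → r--
[2,4] min(18,5)*2=10 best=96 → r--

l=2, r=3, best area=96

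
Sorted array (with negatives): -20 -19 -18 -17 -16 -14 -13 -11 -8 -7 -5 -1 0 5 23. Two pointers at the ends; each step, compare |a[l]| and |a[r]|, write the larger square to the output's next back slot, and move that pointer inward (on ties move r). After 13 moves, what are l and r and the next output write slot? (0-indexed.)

l=11, r=12, next write slot=1

[0,14] |-20|<=|23| out[14]=529 → r--
[0,13] |-20|>|5| out[13]=400 → l++
[1,13] |-19|>|5| out[12]=361 → l++
[2,13] |-18|>|5| out[11]=324 → l++
[3,13] |-17|>|5| out[10]=289 → l++
[4,13] |-16|>|5| out[9]=256 → l++
[5,13] |-14|>|5| out[8]=196 → l++
[6,13] |-13|>|5| out[7]=169 → l++
[7,13] |-11|>|5| out[6]=121 → l++
[8,13] |-8|>|5| out[5]=64 → l++
[9,13] |-7|>|5| out[4]=49 → l++
[10,13] |-5|<=|5| out[3]=25 → r--
[10,12] |-5|>|0| out[2]=25 → l++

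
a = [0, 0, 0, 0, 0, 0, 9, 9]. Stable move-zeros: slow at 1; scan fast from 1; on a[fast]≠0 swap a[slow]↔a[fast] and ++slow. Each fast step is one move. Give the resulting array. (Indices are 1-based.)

(s=1,f=1) a[fast]=0 → fast++
(s=1,f=2) a[fast]=0 → fast++
(s=1,f=3) a[fast]=0 → fast++
(s=1,f=4) a[fast]=0 → fast++
(s=1,f=5) a[fast]=0 → fast++
(s=1,f=6) a[fast]=0 → fast++
(s=1,f=7) a[fast]=9≠0 swap→a[1]=9 → slow++,fast++
(s=2,f=8) a[fast]=9≠0 swap→a[2]=9 → slow++,fast++

[9, 9, 0, 0, 0, 0, 0, 0]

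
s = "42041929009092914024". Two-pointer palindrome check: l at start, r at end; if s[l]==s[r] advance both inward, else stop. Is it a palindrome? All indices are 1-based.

not a palindrome (mismatch at 10,11)

l=1 r=20: '4'=='4', l++,r--
l=2 r=19: '2'=='2', l++,r--
l=3 r=18: '0'=='0', l++,r--
l=4 r=17: '4'=='4', l++,r--
l=5 r=16: '1'=='1', l++,r--
l=6 r=15: '9'=='9', l++,r--
l=7 r=14: '2'=='2', l++,r--
l=8 r=13: '9'=='9', l++,r--
l=9 r=12: '0'=='0', l++,r--
l=10 r=11: '0'!='9', stop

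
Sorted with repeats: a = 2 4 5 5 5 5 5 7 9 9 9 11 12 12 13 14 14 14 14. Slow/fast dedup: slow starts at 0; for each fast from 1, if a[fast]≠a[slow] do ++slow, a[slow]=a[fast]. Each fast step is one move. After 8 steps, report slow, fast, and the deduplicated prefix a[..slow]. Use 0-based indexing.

slow=4, fast=9, prefix=[2, 4, 5, 7, 9]

slow=0 fast=1: a[fast]=4≠a[slow]=2 write a[1]=4, slow++,fast++
slow=1 fast=2: a[fast]=5≠a[slow]=4 write a[2]=5, slow++,fast++
slow=2 fast=3: a[fast]=5=a[slow] dup, fast++
slow=2 fast=4: a[fast]=5=a[slow] dup, fast++
slow=2 fast=5: a[fast]=5=a[slow] dup, fast++
slow=2 fast=6: a[fast]=5=a[slow] dup, fast++
slow=2 fast=7: a[fast]=7≠a[slow]=5 write a[3]=7, slow++,fast++
slow=3 fast=8: a[fast]=9≠a[slow]=7 write a[4]=9, slow++,fast++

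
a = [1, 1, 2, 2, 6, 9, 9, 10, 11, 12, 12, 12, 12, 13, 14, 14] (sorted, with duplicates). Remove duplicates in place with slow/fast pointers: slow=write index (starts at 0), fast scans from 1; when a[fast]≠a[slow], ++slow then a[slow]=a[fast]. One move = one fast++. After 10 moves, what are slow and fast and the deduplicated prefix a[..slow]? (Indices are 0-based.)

(s=0,f=1) a[fast]=1=a[slow] dup → fast++
(s=0,f=2) a[fast]=2≠a[slow]=1 write a[1]=2 → slow++,fast++
(s=1,f=3) a[fast]=2=a[slow] dup → fast++
(s=1,f=4) a[fast]=6≠a[slow]=2 write a[2]=6 → slow++,fast++
(s=2,f=5) a[fast]=9≠a[slow]=6 write a[3]=9 → slow++,fast++
(s=3,f=6) a[fast]=9=a[slow] dup → fast++
(s=3,f=7) a[fast]=10≠a[slow]=9 write a[4]=10 → slow++,fast++
(s=4,f=8) a[fast]=11≠a[slow]=10 write a[5]=11 → slow++,fast++
(s=5,f=9) a[fast]=12≠a[slow]=11 write a[6]=12 → slow++,fast++
(s=6,f=10) a[fast]=12=a[slow] dup → fast++

slow=6, fast=11, prefix=[1, 2, 6, 9, 10, 11, 12]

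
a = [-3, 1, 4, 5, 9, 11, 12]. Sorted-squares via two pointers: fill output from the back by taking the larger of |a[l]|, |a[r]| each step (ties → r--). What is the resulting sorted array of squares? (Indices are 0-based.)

l=0 r=6: |-3|<=|12| out[6]=144, r--
l=0 r=5: |-3|<=|11| out[5]=121, r--
l=0 r=4: |-3|<=|9| out[4]=81, r--
l=0 r=3: |-3|<=|5| out[3]=25, r--
l=0 r=2: |-3|<=|4| out[2]=16, r--
l=0 r=1: |-3|>|1| out[1]=9, l++
l=1 r=1: |1|<=|1| out[0]=1, r--

[1, 9, 16, 25, 81, 121, 144]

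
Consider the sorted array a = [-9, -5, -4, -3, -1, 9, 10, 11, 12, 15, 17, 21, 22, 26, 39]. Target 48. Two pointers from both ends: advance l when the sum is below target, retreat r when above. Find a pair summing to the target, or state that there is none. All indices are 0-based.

(9, 39)

l=0 r=14: -9+39=30 <48, l++
l=1 r=14: -5+39=34 <48, l++
l=2 r=14: -4+39=35 <48, l++
l=3 r=14: -3+39=36 <48, l++
l=4 r=14: -1+39=38 <48, l++
l=5 r=14: 9+39=48, found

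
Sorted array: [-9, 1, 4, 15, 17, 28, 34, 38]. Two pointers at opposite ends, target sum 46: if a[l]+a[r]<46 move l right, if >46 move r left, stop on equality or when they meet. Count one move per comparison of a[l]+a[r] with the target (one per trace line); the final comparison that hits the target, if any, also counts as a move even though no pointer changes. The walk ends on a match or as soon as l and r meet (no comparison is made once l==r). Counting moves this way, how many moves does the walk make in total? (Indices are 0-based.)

7 moves

[0,7] -9+38=29 <46 → l++
[1,7] 1+38=39 <46 → l++
[2,7] 4+38=42 <46 → l++
[3,7] 15+38=53 >46 → r--
[3,6] 15+34=49 >46 → r--
[3,5] 15+28=43 <46 → l++
[4,5] 17+28=45 <46 → l++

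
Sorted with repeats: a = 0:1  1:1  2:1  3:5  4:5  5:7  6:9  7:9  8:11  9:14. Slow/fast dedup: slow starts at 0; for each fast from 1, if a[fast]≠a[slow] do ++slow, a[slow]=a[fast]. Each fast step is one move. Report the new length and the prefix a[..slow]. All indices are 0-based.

length 6; prefix = [1, 5, 7, 9, 11, 14]

slow=0 fast=1: a[fast]=1=a[slow] dup, fast++
slow=0 fast=2: a[fast]=1=a[slow] dup, fast++
slow=0 fast=3: a[fast]=5≠a[slow]=1 write a[1]=5, slow++,fast++
slow=1 fast=4: a[fast]=5=a[slow] dup, fast++
slow=1 fast=5: a[fast]=7≠a[slow]=5 write a[2]=7, slow++,fast++
slow=2 fast=6: a[fast]=9≠a[slow]=7 write a[3]=9, slow++,fast++
slow=3 fast=7: a[fast]=9=a[slow] dup, fast++
slow=3 fast=8: a[fast]=11≠a[slow]=9 write a[4]=11, slow++,fast++
slow=4 fast=9: a[fast]=14≠a[slow]=11 write a[5]=14, slow++,fast++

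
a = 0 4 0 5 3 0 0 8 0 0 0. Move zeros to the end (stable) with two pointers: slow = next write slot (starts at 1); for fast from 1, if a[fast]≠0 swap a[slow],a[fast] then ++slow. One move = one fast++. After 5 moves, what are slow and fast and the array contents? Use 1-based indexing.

slow=4, fast=6, a=[4, 5, 3, 0, 0, 0, 0, 8, 0, 0, 0]

(s=1,f=1) a[fast]=0 → fast++
(s=1,f=2) a[fast]=4≠0 swap→a[1]=4 → slow++,fast++
(s=2,f=3) a[fast]=0 → fast++
(s=2,f=4) a[fast]=5≠0 swap→a[2]=5 → slow++,fast++
(s=3,f=5) a[fast]=3≠0 swap→a[3]=3 → slow++,fast++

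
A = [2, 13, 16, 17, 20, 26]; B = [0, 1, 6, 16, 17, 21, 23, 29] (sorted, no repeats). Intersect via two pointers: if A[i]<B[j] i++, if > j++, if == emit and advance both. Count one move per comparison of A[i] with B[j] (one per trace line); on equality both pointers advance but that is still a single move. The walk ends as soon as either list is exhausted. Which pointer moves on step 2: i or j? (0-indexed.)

j

i=0 j=0: 2>0, j++
i=0 j=1: 2>1, j++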